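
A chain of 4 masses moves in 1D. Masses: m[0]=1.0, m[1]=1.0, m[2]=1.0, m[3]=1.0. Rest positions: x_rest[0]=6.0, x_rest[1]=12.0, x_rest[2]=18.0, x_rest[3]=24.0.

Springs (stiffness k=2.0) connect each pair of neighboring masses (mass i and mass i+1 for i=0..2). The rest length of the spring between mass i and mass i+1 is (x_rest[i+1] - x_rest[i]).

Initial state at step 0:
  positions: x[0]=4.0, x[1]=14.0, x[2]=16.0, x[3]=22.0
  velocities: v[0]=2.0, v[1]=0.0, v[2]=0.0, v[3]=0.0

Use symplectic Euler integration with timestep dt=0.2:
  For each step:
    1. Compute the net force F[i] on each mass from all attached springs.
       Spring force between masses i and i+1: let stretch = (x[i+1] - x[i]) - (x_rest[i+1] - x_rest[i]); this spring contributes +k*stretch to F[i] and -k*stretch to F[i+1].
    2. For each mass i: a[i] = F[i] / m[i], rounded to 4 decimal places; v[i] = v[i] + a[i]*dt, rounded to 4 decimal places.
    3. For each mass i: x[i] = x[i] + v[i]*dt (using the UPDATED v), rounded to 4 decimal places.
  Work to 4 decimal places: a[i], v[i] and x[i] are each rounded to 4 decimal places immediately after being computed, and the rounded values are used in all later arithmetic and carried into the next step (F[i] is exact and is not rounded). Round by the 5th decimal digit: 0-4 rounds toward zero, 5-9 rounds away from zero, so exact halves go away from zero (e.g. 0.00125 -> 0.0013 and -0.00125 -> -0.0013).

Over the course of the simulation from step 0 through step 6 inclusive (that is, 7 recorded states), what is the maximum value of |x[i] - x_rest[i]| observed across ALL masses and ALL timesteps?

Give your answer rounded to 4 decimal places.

Step 0: x=[4.0000 14.0000 16.0000 22.0000] v=[2.0000 0.0000 0.0000 0.0000]
Step 1: x=[4.7200 13.3600 16.3200 22.0000] v=[3.6000 -3.2000 1.6000 0.0000]
Step 2: x=[5.6512 12.2656 16.8576 22.0256] v=[4.6560 -5.4720 2.6880 0.1280]
Step 3: x=[6.6316 11.0094 17.4413 22.1178] v=[4.9018 -6.2810 2.9184 0.4608]
Step 4: x=[7.4822 9.9175 17.8845 22.3158] v=[4.2529 -5.4594 2.2162 0.9902]
Step 5: x=[8.0476 9.2682 18.0449 22.6393] v=[2.8270 -3.2467 0.8019 1.6177]
Step 6: x=[8.2306 9.2233 17.8707 23.0753] v=[0.9152 -0.2243 -0.8710 2.1799]
Max displacement = 2.7767

Answer: 2.7767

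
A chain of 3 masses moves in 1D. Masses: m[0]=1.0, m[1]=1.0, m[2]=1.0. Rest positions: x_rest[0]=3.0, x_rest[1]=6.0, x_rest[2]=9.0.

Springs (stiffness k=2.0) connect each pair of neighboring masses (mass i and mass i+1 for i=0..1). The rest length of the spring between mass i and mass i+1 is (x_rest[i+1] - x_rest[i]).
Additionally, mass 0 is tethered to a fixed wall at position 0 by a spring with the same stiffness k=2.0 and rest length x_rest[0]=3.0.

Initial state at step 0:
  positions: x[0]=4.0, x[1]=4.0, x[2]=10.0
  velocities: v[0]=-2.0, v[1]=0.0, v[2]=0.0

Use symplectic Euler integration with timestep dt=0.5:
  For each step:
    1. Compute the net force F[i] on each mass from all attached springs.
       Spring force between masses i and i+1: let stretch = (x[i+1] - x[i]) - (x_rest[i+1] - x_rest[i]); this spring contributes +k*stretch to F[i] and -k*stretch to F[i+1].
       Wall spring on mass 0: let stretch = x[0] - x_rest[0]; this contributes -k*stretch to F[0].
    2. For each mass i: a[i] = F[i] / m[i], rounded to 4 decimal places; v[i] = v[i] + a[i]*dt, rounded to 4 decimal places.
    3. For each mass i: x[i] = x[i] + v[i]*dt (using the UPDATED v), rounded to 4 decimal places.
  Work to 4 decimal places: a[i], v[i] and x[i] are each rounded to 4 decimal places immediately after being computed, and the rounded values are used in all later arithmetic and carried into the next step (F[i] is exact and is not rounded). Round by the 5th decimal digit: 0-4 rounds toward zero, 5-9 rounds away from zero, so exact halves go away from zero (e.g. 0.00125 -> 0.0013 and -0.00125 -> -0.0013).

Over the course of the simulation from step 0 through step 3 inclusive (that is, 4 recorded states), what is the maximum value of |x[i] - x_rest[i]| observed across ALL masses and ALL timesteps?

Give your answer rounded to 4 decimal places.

Step 0: x=[4.0000 4.0000 10.0000] v=[-2.0000 0.0000 0.0000]
Step 1: x=[1.0000 7.0000 8.5000] v=[-6.0000 6.0000 -3.0000]
Step 2: x=[0.5000 7.7500 7.7500] v=[-1.0000 1.5000 -1.5000]
Step 3: x=[3.3750 4.8750 8.5000] v=[5.7500 -5.7500 1.5000]
Max displacement = 2.5000

Answer: 2.5000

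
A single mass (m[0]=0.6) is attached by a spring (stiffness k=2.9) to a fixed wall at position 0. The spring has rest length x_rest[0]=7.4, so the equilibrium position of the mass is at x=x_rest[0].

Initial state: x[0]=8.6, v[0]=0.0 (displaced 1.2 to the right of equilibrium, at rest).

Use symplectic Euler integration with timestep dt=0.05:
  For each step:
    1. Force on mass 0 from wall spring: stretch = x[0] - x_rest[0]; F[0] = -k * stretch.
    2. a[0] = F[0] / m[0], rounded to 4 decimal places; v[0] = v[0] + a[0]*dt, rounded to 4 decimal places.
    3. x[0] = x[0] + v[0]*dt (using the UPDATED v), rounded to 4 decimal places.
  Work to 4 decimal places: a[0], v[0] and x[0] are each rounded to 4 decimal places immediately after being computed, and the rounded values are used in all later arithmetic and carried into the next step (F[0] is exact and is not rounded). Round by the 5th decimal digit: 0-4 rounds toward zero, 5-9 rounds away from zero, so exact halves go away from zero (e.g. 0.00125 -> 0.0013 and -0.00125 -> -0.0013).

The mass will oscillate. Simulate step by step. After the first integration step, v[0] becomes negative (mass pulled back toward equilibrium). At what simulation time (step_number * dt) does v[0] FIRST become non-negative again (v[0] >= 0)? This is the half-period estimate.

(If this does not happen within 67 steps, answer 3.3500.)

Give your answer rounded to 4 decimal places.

Step 0: x=[8.6000] v=[0.0000]
Step 1: x=[8.5855] v=[-0.2900]
Step 2: x=[8.5567] v=[-0.5765]
Step 3: x=[8.5139] v=[-0.8560]
Step 4: x=[8.4576] v=[-1.1252]
Step 5: x=[8.3886] v=[-1.3808]
Step 6: x=[8.3076] v=[-1.6197]
Step 7: x=[8.2157] v=[-1.8390]
Step 8: x=[8.1139] v=[-2.0361]
Step 9: x=[8.0035] v=[-2.2086]
Step 10: x=[7.8858] v=[-2.3544]
Step 11: x=[7.7622] v=[-2.4718]
Step 12: x=[7.6342] v=[-2.5593]
Step 13: x=[7.5034] v=[-2.6159]
Step 14: x=[7.3714] v=[-2.6409]
Step 15: x=[7.2397] v=[-2.6340]
Step 16: x=[7.1099] v=[-2.5953]
Step 17: x=[6.9836] v=[-2.5252]
Step 18: x=[6.8624] v=[-2.4246]
Step 19: x=[6.7477] v=[-2.2947]
Step 20: x=[6.6408] v=[-2.1371]
Step 21: x=[6.5431] v=[-1.9536]
Step 22: x=[6.4558] v=[-1.7465]
Step 23: x=[6.3799] v=[-1.5183]
Step 24: x=[6.3163] v=[-1.2718]
Step 25: x=[6.2658] v=[-1.0099]
Step 26: x=[6.2290] v=[-0.7358]
Step 27: x=[6.2064] v=[-0.4528]
Step 28: x=[6.1982] v=[-0.1643]
Step 29: x=[6.2045] v=[0.1261]
First v>=0 after going negative at step 29, time=1.4500

Answer: 1.4500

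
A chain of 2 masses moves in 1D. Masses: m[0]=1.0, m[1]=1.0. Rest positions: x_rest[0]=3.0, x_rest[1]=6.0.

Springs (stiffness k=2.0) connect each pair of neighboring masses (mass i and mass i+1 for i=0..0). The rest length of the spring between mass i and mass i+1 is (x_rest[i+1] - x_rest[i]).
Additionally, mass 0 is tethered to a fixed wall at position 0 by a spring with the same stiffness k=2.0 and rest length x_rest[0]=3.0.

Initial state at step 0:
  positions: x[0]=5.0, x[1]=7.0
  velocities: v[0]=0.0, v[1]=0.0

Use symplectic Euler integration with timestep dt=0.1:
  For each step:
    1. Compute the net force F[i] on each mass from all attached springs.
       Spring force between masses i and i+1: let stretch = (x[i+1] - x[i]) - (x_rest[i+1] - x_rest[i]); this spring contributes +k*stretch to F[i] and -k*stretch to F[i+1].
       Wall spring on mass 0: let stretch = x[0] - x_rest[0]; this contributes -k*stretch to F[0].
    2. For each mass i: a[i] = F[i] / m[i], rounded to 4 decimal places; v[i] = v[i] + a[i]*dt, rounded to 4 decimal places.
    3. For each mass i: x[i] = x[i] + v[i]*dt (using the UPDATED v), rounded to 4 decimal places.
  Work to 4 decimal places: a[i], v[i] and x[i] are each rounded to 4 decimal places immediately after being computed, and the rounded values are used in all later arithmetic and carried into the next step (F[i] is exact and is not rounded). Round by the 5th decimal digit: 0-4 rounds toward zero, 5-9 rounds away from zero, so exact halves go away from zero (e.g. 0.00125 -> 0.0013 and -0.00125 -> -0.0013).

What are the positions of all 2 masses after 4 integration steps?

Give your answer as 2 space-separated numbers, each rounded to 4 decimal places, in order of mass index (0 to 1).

Step 0: x=[5.0000 7.0000] v=[0.0000 0.0000]
Step 1: x=[4.9400 7.0200] v=[-0.6000 0.2000]
Step 2: x=[4.8228 7.0584] v=[-1.1720 0.3840]
Step 3: x=[4.6539 7.1121] v=[-1.6894 0.5369]
Step 4: x=[4.4411 7.1766] v=[-2.1285 0.6453]

Answer: 4.4411 7.1766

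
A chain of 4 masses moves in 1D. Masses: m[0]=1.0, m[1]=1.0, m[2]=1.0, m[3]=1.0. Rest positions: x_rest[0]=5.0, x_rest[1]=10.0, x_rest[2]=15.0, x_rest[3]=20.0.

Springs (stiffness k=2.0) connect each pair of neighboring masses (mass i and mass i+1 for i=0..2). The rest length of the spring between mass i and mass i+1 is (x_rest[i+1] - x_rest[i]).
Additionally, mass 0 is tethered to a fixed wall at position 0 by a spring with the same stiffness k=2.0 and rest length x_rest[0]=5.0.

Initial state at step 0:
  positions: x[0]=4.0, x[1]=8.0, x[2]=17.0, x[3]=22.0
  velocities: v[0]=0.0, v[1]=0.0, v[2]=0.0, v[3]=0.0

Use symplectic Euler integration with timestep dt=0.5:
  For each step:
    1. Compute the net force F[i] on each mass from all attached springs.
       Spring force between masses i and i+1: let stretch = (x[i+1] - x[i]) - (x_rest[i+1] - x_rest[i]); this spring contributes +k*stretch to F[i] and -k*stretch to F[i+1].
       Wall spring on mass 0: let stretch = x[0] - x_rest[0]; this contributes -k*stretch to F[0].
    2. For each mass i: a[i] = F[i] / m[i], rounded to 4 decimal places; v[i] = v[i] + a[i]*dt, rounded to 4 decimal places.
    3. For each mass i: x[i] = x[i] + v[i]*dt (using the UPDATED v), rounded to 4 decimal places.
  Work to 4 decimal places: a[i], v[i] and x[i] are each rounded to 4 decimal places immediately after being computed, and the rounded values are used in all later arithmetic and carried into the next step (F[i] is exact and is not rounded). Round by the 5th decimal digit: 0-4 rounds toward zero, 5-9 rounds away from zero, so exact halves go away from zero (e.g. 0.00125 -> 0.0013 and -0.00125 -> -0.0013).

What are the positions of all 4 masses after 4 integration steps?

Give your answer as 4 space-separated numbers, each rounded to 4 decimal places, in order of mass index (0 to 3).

Step 0: x=[4.0000 8.0000 17.0000 22.0000] v=[0.0000 0.0000 0.0000 0.0000]
Step 1: x=[4.0000 10.5000 15.0000 22.0000] v=[0.0000 5.0000 -4.0000 0.0000]
Step 2: x=[5.2500 12.0000 14.2500 21.0000] v=[2.5000 3.0000 -1.5000 -2.0000]
Step 3: x=[7.2500 11.2500 15.7500 19.1250] v=[4.0000 -1.5000 3.0000 -3.7500]
Step 4: x=[7.6250 10.7500 16.6875 18.0625] v=[0.7500 -1.0000 1.8750 -2.1250]

Answer: 7.6250 10.7500 16.6875 18.0625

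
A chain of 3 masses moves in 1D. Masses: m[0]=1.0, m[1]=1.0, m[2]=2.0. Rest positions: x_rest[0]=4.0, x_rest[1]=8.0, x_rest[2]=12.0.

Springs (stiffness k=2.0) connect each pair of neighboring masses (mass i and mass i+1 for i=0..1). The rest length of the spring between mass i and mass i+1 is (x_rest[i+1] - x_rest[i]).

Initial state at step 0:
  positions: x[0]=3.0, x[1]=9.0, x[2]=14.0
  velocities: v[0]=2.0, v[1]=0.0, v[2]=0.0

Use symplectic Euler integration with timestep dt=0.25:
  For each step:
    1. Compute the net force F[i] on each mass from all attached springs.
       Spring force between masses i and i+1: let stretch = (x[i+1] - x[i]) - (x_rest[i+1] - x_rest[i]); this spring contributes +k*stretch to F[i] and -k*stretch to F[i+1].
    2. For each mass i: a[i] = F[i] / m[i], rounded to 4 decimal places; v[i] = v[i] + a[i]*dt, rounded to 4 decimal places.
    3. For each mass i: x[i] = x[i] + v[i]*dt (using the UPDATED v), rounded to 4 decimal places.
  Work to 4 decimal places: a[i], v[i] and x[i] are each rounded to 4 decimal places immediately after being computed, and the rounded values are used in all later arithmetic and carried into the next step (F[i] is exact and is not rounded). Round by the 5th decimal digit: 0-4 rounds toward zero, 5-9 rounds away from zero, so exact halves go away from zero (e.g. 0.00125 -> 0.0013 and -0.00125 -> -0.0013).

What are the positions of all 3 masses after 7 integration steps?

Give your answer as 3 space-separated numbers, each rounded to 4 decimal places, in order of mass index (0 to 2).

Answer: 7.6378 10.5936 12.6345

Derivation:
Step 0: x=[3.0000 9.0000 14.0000] v=[2.0000 0.0000 0.0000]
Step 1: x=[3.7500 8.8750 13.9375] v=[3.0000 -0.5000 -0.2500]
Step 2: x=[4.6406 8.7422 13.8086] v=[3.5625 -0.5313 -0.5156]
Step 3: x=[5.5439 8.7300 13.6131] v=[3.6133 -0.0489 -0.7822]
Step 4: x=[6.3455 8.9299 13.3624] v=[3.2064 0.7996 -1.0030]
Step 5: x=[6.9702 9.3608 13.0846] v=[2.4986 1.7237 -1.1111]
Step 6: x=[7.3937 9.9584 12.8241] v=[1.6939 2.3903 -1.0421]
Step 7: x=[7.6378 10.5936 12.6345] v=[0.9763 2.5408 -0.7585]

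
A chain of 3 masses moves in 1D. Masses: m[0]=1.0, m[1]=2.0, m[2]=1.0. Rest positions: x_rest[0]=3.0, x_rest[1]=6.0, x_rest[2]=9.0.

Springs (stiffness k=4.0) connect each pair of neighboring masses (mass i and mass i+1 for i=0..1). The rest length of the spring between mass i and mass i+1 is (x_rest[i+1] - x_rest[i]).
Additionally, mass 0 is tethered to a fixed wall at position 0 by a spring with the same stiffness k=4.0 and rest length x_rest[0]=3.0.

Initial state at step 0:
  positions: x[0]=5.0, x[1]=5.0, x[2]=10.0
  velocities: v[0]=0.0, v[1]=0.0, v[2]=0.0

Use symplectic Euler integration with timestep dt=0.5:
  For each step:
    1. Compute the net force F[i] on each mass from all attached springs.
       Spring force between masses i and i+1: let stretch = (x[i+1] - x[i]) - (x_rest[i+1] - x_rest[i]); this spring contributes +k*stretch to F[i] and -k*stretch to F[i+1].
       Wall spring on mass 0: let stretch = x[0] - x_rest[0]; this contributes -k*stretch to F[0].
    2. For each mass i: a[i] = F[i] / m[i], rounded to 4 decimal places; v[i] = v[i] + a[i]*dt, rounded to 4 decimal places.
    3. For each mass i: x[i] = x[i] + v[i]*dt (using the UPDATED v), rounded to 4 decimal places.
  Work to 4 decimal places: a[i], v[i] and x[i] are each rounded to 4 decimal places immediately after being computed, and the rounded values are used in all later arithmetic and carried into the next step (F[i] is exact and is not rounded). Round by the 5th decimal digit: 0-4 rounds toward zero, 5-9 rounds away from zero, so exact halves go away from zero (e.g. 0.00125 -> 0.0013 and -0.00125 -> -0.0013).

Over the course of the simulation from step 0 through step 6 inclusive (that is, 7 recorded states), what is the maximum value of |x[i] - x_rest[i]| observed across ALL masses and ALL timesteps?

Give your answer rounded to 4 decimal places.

Step 0: x=[5.0000 5.0000 10.0000] v=[0.0000 0.0000 0.0000]
Step 1: x=[0.0000 7.5000 8.0000] v=[-10.0000 5.0000 -4.0000]
Step 2: x=[2.5000 6.5000 8.5000] v=[5.0000 -2.0000 1.0000]
Step 3: x=[6.5000 4.5000 10.0000] v=[8.0000 -4.0000 3.0000]
Step 4: x=[2.0000 6.2500 9.0000] v=[-9.0000 3.5000 -2.0000]
Step 5: x=[-0.2500 7.2500 8.2500] v=[-4.5000 2.0000 -1.5000]
Step 6: x=[5.2500 5.0000 9.5000] v=[11.0000 -4.5000 2.5000]
Max displacement = 3.5000

Answer: 3.5000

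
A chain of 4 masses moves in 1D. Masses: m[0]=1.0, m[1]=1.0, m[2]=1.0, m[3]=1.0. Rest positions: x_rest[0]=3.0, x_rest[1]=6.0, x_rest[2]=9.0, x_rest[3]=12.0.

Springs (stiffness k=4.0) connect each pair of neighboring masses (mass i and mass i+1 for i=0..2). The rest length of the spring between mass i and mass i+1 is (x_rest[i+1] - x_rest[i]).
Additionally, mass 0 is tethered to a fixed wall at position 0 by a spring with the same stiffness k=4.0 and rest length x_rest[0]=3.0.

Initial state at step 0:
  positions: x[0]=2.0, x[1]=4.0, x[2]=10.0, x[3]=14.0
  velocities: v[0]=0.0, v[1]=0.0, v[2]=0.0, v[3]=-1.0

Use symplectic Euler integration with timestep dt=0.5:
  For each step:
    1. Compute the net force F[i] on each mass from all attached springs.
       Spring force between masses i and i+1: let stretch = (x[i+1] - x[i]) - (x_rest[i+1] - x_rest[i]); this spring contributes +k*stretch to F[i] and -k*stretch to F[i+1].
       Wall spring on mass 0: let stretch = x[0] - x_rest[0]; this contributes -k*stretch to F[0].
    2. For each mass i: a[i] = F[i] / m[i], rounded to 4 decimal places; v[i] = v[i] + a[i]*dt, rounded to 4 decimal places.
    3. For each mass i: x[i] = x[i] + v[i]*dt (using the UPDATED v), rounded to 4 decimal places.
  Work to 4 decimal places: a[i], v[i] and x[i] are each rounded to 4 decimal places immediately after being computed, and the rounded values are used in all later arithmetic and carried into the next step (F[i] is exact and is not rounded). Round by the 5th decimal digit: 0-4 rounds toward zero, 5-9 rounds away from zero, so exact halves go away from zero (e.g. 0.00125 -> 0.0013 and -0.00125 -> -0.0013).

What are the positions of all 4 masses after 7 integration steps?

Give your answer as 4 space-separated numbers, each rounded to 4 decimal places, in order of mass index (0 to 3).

Step 0: x=[2.0000 4.0000 10.0000 14.0000] v=[0.0000 0.0000 0.0000 -1.0000]
Step 1: x=[2.0000 8.0000 8.0000 12.5000] v=[0.0000 8.0000 -4.0000 -3.0000]
Step 2: x=[6.0000 6.0000 10.5000 9.5000] v=[8.0000 -4.0000 5.0000 -6.0000]
Step 3: x=[4.0000 8.5000 7.5000 10.5000] v=[-4.0000 5.0000 -6.0000 2.0000]
Step 4: x=[2.5000 5.5000 8.5000 11.5000] v=[-3.0000 -6.0000 2.0000 2.0000]
Step 5: x=[1.5000 2.5000 9.5000 12.5000] v=[-2.0000 -6.0000 2.0000 2.0000]
Step 6: x=[0.0000 5.5000 6.5000 13.5000] v=[-3.0000 6.0000 -6.0000 2.0000]
Step 7: x=[4.0000 4.0000 9.5000 10.5000] v=[8.0000 -3.0000 6.0000 -6.0000]

Answer: 4.0000 4.0000 9.5000 10.5000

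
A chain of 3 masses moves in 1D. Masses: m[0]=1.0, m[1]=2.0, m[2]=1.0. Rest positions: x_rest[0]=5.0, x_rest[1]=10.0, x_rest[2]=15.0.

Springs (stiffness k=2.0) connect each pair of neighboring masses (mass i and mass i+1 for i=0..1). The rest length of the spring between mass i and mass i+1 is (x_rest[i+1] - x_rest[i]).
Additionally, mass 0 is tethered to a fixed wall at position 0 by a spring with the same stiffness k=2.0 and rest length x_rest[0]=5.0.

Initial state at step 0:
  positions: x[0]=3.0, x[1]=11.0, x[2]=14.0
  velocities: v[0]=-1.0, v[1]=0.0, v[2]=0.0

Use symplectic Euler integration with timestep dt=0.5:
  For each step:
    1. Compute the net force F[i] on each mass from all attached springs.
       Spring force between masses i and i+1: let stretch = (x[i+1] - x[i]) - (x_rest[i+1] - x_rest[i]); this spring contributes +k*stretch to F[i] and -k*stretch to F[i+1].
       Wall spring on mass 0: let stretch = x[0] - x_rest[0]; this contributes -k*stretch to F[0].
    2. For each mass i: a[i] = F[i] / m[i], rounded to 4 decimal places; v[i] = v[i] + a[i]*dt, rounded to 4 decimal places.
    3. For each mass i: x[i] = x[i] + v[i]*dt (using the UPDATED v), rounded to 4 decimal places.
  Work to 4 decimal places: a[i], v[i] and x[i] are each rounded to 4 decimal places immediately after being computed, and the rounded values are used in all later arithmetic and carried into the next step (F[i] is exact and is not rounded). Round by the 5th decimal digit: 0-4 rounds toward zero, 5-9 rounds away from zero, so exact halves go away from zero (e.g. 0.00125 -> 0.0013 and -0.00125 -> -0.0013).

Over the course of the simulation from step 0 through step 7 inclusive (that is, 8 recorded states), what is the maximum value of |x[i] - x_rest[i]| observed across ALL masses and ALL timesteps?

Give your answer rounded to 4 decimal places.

Step 0: x=[3.0000 11.0000 14.0000] v=[-1.0000 0.0000 0.0000]
Step 1: x=[5.0000 9.7500 15.0000] v=[4.0000 -2.5000 2.0000]
Step 2: x=[6.8750 8.6250 15.8750] v=[3.7500 -2.2500 1.7500]
Step 3: x=[6.1875 8.8750 15.6250] v=[-1.3750 0.5000 -0.5000]
Step 4: x=[3.7500 10.1407 14.5000] v=[-4.8750 2.5313 -2.2500]
Step 5: x=[2.6329 10.8985 13.6954] v=[-2.2343 1.5156 -1.6093]
Step 6: x=[4.3321 10.2891 13.9923] v=[3.3984 -1.2188 0.5938]
Step 7: x=[6.8438 9.1163 14.9376] v=[5.0233 -2.3457 1.8906]
Max displacement = 2.3671

Answer: 2.3671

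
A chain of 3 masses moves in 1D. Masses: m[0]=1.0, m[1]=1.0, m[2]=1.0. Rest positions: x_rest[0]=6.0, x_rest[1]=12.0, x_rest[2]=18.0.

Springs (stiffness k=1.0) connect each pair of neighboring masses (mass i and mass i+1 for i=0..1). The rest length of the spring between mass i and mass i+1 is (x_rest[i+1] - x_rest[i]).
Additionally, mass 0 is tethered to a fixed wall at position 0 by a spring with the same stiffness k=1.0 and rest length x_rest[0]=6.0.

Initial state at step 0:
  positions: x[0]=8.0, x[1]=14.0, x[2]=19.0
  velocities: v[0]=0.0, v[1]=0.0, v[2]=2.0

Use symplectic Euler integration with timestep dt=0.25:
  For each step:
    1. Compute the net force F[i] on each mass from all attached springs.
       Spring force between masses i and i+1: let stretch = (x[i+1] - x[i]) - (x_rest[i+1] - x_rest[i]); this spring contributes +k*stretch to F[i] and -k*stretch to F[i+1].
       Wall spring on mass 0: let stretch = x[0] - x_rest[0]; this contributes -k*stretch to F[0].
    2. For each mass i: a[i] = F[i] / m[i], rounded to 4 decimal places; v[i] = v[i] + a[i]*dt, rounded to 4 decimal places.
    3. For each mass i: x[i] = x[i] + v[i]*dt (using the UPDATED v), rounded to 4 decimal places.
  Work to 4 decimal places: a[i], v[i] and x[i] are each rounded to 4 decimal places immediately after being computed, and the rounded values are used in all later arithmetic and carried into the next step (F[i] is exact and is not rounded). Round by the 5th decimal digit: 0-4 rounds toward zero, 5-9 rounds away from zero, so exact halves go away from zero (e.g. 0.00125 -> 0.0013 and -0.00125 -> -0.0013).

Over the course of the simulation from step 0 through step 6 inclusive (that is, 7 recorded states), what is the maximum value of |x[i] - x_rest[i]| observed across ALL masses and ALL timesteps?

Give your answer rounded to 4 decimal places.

Step 0: x=[8.0000 14.0000 19.0000] v=[0.0000 0.0000 2.0000]
Step 1: x=[7.8750 13.9375 19.5625] v=[-0.5000 -0.2500 2.2500]
Step 2: x=[7.6367 13.8477 20.1485] v=[-0.9531 -0.3594 2.3438]
Step 3: x=[7.3093 13.7635 20.7157] v=[-1.3095 -0.3370 2.2686]
Step 4: x=[6.9285 13.7104 21.2234] v=[-1.5233 -0.2125 2.0306]
Step 5: x=[6.5385 13.7030 21.6365] v=[-1.5600 -0.0297 1.6524]
Step 6: x=[6.1876 13.7437 21.9288] v=[-1.4035 0.1626 1.1690]
Max displacement = 3.9288

Answer: 3.9288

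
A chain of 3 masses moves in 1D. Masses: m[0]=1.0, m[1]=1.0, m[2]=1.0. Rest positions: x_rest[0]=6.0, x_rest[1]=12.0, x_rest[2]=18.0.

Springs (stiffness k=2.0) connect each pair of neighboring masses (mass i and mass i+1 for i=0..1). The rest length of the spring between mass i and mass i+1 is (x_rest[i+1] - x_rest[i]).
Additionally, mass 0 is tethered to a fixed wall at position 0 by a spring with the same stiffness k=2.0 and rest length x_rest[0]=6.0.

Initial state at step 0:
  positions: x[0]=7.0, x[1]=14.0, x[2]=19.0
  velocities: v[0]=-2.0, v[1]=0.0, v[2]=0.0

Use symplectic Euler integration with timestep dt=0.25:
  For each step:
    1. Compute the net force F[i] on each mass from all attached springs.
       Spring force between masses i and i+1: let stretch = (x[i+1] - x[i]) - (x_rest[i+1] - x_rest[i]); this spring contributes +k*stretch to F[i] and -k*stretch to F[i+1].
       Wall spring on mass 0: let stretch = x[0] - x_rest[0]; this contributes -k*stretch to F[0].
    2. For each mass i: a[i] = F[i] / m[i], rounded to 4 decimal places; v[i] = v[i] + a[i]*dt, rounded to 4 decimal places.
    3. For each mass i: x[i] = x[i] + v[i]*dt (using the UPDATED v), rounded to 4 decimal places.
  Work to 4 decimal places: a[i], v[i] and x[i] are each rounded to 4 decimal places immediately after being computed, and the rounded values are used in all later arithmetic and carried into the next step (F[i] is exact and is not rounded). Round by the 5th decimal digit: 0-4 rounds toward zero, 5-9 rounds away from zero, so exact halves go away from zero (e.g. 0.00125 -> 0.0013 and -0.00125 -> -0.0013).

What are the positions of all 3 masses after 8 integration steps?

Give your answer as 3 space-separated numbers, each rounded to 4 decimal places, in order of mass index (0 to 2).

Step 0: x=[7.0000 14.0000 19.0000] v=[-2.0000 0.0000 0.0000]
Step 1: x=[6.5000 13.7500 19.1250] v=[-2.0000 -1.0000 0.5000]
Step 2: x=[6.0938 13.2656 19.3281] v=[-1.6250 -1.9375 0.8125]
Step 3: x=[5.8223 12.6426 19.5234] v=[-1.0860 -2.4922 0.7813]
Step 4: x=[5.6756 12.0271 19.6086] v=[-0.5870 -2.4620 0.3409]
Step 5: x=[5.6133 11.5654 19.4961] v=[-0.2491 -1.8470 -0.4499]
Step 6: x=[5.5934 11.3510 19.1423] v=[-0.0797 -0.8577 -1.4153]
Step 7: x=[5.5940 11.3908 18.5646] v=[0.0024 0.1592 -2.3110]
Step 8: x=[5.6200 11.6027 17.8401] v=[0.1038 0.8477 -2.8979]

Answer: 5.6200 11.6027 17.8401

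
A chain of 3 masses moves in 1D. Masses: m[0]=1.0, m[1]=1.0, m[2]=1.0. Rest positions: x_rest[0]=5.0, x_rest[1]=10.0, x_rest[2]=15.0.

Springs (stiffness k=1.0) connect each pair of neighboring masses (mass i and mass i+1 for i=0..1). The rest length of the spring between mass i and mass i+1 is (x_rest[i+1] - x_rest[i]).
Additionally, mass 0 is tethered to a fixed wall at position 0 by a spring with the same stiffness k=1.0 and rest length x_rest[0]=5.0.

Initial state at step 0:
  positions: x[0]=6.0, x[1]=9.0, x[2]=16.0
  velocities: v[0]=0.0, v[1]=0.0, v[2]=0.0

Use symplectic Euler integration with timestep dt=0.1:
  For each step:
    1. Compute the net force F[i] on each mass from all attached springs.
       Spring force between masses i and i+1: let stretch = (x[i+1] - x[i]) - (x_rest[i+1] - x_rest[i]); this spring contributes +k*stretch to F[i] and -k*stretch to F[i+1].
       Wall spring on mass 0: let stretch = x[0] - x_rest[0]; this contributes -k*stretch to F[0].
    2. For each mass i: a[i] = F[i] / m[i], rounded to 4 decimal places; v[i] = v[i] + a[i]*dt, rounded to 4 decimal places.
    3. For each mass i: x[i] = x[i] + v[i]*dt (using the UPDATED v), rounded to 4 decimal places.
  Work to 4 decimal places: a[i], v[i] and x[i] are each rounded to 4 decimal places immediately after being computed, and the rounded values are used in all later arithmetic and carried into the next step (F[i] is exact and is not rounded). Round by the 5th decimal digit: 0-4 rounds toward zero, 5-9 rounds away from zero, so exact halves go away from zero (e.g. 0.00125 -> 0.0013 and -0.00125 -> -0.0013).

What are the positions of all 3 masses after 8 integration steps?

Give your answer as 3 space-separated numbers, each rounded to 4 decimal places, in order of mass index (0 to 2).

Answer: 5.1153 10.1858 15.3976

Derivation:
Step 0: x=[6.0000 9.0000 16.0000] v=[0.0000 0.0000 0.0000]
Step 1: x=[5.9700 9.0400 15.9800] v=[-0.3000 0.4000 -0.2000]
Step 2: x=[5.9110 9.1187 15.9406] v=[-0.5900 0.7870 -0.3940]
Step 3: x=[5.8250 9.2335 15.8830] v=[-0.8603 1.1484 -0.5762]
Step 4: x=[5.7148 9.3808 15.8089] v=[-1.1020 1.4725 -0.7412]
Step 5: x=[5.5841 9.5557 15.7205] v=[-1.3069 1.7487 -0.8840]
Step 6: x=[5.4373 9.7525 15.6205] v=[-1.4682 1.9680 -1.0005]
Step 7: x=[5.2793 9.9648 15.5118] v=[-1.5804 2.1233 -1.0873]
Step 8: x=[5.1153 10.1858 15.3976] v=[-1.6398 2.2095 -1.1420]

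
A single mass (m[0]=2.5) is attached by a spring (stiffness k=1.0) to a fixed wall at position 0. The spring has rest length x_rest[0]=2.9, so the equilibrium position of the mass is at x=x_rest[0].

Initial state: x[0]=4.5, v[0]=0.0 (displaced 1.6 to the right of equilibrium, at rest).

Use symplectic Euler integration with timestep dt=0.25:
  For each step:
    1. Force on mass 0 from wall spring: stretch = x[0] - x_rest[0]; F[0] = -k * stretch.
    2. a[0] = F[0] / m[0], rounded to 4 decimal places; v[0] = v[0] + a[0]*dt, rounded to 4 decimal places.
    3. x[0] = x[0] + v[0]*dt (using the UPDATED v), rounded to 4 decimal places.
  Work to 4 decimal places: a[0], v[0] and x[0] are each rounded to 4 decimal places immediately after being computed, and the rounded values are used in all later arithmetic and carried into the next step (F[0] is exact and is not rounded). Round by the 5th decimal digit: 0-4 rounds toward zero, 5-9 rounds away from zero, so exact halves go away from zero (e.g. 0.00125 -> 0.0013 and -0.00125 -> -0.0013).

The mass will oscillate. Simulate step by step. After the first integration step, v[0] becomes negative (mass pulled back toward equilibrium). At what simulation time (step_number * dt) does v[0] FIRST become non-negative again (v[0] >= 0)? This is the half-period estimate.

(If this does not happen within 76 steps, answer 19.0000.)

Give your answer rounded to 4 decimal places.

Answer: 5.0000

Derivation:
Step 0: x=[4.5000] v=[0.0000]
Step 1: x=[4.4600] v=[-0.1600]
Step 2: x=[4.3810] v=[-0.3160]
Step 3: x=[4.2650] v=[-0.4641]
Step 4: x=[4.1149] v=[-0.6006]
Step 5: x=[3.9344] v=[-0.7221]
Step 6: x=[3.7280] v=[-0.8256]
Step 7: x=[3.5009] v=[-0.9084]
Step 8: x=[3.2588] v=[-0.9685]
Step 9: x=[3.0077] v=[-1.0044]
Step 10: x=[2.7539] v=[-1.0152]
Step 11: x=[2.5038] v=[-1.0006]
Step 12: x=[2.2636] v=[-0.9610]
Step 13: x=[2.0393] v=[-0.8974]
Step 14: x=[1.8365] v=[-0.8113]
Step 15: x=[1.6603] v=[-0.7050]
Step 16: x=[1.5151] v=[-0.5810]
Step 17: x=[1.4045] v=[-0.4425]
Step 18: x=[1.3313] v=[-0.2930]
Step 19: x=[1.2973] v=[-0.1361]
Step 20: x=[1.3034] v=[0.0242]
First v>=0 after going negative at step 20, time=5.0000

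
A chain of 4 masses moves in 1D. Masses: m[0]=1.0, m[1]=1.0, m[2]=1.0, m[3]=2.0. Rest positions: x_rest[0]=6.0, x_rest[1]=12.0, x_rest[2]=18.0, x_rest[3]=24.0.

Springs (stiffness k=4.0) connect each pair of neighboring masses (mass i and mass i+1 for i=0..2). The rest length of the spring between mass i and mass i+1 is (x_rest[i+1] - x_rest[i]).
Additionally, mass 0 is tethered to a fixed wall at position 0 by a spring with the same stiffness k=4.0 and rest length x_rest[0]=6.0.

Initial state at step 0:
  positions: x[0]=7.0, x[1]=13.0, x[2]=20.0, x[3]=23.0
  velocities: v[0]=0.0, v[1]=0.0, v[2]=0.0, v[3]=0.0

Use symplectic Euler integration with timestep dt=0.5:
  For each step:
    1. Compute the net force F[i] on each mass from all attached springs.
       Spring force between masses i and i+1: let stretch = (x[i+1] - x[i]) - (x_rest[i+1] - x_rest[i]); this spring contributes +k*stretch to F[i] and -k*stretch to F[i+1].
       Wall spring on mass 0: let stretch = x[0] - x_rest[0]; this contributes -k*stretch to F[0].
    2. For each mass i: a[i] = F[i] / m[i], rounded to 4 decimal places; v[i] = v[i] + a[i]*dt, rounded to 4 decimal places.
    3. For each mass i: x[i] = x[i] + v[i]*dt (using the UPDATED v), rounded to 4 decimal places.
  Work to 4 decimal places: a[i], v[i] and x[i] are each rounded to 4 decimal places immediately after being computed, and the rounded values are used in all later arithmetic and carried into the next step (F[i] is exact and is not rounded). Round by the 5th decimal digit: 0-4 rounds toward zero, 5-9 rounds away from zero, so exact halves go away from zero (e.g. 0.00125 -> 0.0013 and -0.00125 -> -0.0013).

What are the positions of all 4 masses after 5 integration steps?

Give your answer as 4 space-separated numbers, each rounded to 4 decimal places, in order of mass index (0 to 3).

Answer: 8.7500 10.8750 18.4375 23.7188

Derivation:
Step 0: x=[7.0000 13.0000 20.0000 23.0000] v=[0.0000 0.0000 0.0000 0.0000]
Step 1: x=[6.0000 14.0000 16.0000 24.5000] v=[-2.0000 2.0000 -8.0000 3.0000]
Step 2: x=[7.0000 9.0000 18.5000 24.7500] v=[2.0000 -10.0000 5.0000 0.5000]
Step 3: x=[3.0000 11.5000 17.7500 24.8750] v=[-8.0000 5.0000 -1.5000 0.2500]
Step 4: x=[4.5000 11.7500 17.8750 24.4375] v=[3.0000 0.5000 0.2500 -0.8750]
Step 5: x=[8.7500 10.8750 18.4375 23.7188] v=[8.5000 -1.7500 1.1250 -1.4375]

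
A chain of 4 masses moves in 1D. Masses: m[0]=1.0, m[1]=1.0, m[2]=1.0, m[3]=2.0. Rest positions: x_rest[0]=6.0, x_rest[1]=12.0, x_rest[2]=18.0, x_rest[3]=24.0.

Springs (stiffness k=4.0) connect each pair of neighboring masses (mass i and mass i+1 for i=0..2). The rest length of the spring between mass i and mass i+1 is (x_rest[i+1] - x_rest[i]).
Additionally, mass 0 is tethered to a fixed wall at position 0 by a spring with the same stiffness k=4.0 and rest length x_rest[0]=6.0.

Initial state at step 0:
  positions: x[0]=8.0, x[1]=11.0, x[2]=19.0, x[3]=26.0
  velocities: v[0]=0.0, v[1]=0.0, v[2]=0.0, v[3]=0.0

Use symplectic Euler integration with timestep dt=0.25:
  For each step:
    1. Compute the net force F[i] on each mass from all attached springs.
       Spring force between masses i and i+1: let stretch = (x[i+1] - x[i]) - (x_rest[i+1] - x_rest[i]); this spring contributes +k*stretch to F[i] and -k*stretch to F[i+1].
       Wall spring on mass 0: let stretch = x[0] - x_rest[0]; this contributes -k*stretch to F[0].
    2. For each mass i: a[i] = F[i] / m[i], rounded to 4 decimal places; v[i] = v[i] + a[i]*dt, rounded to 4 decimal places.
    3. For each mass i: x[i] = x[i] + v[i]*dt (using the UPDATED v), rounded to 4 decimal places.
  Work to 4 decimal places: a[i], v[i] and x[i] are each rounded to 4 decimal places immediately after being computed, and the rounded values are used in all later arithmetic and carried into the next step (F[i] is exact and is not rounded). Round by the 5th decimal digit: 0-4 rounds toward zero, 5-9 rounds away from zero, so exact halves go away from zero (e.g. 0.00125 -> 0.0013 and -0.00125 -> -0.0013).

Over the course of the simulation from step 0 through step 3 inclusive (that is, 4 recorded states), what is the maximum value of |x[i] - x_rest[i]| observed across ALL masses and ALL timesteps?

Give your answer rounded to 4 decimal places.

Step 0: x=[8.0000 11.0000 19.0000 26.0000] v=[0.0000 0.0000 0.0000 0.0000]
Step 1: x=[6.7500 12.2500 18.7500 25.8750] v=[-5.0000 5.0000 -1.0000 -0.5000]
Step 2: x=[5.1875 13.7500 18.6563 25.6094] v=[-6.2500 6.0000 -0.3750 -1.0625]
Step 3: x=[4.4688 14.3360 19.0743 25.2246] v=[-2.8750 2.3438 1.6718 -1.5391]
Max displacement = 2.3360

Answer: 2.3360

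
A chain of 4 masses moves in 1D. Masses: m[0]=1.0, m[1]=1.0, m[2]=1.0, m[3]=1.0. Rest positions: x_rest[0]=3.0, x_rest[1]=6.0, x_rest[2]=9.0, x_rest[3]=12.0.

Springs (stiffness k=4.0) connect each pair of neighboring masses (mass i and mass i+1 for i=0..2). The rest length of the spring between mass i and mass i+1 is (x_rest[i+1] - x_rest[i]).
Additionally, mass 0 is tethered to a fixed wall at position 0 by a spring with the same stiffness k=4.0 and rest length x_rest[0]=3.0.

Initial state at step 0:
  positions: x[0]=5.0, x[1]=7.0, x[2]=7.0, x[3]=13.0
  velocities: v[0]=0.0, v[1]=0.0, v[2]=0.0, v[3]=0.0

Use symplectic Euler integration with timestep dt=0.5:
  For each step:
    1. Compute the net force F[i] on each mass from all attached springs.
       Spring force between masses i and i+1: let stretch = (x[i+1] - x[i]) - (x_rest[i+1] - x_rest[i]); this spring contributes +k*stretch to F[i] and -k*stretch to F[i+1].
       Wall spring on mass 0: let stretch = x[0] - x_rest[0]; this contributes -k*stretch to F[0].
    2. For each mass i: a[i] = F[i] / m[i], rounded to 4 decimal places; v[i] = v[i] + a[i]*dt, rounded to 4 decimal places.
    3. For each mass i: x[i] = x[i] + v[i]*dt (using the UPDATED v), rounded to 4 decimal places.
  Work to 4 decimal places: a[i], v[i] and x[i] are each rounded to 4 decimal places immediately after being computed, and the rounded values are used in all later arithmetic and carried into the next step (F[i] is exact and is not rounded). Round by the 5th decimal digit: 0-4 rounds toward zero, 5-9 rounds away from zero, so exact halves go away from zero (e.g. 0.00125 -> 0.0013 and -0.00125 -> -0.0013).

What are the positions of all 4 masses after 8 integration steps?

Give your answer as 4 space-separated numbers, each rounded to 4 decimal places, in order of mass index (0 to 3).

Answer: 1.0000 5.0000 11.0000 11.0000

Derivation:
Step 0: x=[5.0000 7.0000 7.0000 13.0000] v=[0.0000 0.0000 0.0000 0.0000]
Step 1: x=[2.0000 5.0000 13.0000 10.0000] v=[-6.0000 -4.0000 12.0000 -6.0000]
Step 2: x=[0.0000 8.0000 8.0000 13.0000] v=[-4.0000 6.0000 -10.0000 6.0000]
Step 3: x=[6.0000 3.0000 8.0000 14.0000] v=[12.0000 -10.0000 0.0000 2.0000]
Step 4: x=[3.0000 6.0000 9.0000 12.0000] v=[-6.0000 6.0000 2.0000 -4.0000]
Step 5: x=[0.0000 9.0000 10.0000 10.0000] v=[-6.0000 6.0000 2.0000 -4.0000]
Step 6: x=[6.0000 4.0000 10.0000 11.0000] v=[12.0000 -10.0000 0.0000 2.0000]
Step 7: x=[4.0000 7.0000 5.0000 14.0000] v=[-4.0000 6.0000 -10.0000 6.0000]
Step 8: x=[1.0000 5.0000 11.0000 11.0000] v=[-6.0000 -4.0000 12.0000 -6.0000]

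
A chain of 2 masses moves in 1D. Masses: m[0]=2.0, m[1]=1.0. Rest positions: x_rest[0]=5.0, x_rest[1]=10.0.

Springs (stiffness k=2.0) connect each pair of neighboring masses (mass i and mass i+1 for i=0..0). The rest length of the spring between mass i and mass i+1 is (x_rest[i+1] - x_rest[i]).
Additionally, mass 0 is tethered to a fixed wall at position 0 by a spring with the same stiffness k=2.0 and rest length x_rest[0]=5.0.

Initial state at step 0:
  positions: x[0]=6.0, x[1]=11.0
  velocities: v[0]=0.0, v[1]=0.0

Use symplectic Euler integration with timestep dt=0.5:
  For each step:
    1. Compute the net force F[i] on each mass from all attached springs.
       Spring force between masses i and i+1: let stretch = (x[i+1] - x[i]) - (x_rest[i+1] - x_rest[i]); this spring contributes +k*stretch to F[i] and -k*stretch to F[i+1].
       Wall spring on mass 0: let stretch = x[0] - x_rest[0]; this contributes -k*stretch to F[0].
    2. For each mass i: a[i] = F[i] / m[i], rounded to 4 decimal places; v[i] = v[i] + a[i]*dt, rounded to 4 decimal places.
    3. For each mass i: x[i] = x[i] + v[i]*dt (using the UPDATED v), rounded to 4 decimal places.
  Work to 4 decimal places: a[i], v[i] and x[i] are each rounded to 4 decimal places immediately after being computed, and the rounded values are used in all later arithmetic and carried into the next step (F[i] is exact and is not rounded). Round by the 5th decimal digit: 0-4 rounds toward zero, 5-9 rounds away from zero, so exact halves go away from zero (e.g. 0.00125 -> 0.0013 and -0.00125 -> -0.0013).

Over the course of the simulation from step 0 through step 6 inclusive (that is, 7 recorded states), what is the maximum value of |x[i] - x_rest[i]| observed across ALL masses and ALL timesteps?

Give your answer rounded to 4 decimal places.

Answer: 1.2206

Derivation:
Step 0: x=[6.0000 11.0000] v=[0.0000 0.0000]
Step 1: x=[5.7500 11.0000] v=[-0.5000 0.0000]
Step 2: x=[5.3750 10.8750] v=[-0.7500 -0.2500]
Step 3: x=[5.0313 10.5000] v=[-0.6875 -0.7500]
Step 4: x=[4.7969 9.8907] v=[-0.4688 -1.2187]
Step 5: x=[4.6367 9.2345] v=[-0.3204 -1.3125]
Step 6: x=[4.4668 8.7794] v=[-0.3399 -0.9103]
Max displacement = 1.2206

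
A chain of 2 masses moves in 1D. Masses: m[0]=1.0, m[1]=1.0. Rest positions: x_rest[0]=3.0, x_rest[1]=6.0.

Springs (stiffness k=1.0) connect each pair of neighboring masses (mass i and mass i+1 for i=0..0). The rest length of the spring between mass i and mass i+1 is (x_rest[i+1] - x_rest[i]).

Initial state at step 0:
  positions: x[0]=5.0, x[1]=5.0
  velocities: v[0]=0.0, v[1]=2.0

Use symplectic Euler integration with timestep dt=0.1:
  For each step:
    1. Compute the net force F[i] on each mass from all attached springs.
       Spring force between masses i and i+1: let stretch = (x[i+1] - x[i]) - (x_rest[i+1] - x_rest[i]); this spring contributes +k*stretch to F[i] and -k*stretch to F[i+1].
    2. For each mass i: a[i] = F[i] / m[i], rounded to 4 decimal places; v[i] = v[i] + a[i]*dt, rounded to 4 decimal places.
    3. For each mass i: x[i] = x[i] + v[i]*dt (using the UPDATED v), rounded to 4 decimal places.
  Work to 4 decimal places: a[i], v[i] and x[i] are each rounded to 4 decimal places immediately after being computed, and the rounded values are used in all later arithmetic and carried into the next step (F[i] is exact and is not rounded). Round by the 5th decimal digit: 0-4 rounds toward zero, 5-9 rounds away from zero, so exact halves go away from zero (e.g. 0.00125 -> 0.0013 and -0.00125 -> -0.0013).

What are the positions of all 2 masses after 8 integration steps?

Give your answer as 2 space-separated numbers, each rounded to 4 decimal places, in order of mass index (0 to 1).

Answer: 4.1989 7.4012

Derivation:
Step 0: x=[5.0000 5.0000] v=[0.0000 2.0000]
Step 1: x=[4.9700 5.2300] v=[-0.3000 2.3000]
Step 2: x=[4.9126 5.4874] v=[-0.5740 2.5740]
Step 3: x=[4.8310 5.7691] v=[-0.8165 2.8165]
Step 4: x=[4.7287 6.0714] v=[-1.0227 3.0227]
Step 5: x=[4.6099 6.3902] v=[-1.1884 3.1884]
Step 6: x=[4.4789 6.7212] v=[-1.3104 3.3104]
Step 7: x=[4.3403 7.0598] v=[-1.3862 3.3862]
Step 8: x=[4.1989 7.4012] v=[-1.4143 3.4143]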